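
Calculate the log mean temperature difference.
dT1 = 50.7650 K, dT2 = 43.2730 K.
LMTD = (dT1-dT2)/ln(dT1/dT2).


dT1/dT2 = 1.1731
ln(dT1/dT2) = 0.1597
LMTD = 7.4920 / 0.1597 = 46.9193 K

46.9193 K


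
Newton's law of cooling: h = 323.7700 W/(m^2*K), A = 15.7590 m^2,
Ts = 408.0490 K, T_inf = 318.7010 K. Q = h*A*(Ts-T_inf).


dT = 89.3480 K
Q = 323.7700 * 15.7590 * 89.3480 = 455879.5347 W

455879.5347 W


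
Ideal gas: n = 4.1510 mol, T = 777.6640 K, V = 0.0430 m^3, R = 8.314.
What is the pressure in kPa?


P = nRT/V = 4.1510 * 8.314 * 777.6640 / 0.0430
= 26838.2843 / 0.0430 = 624146.1455 Pa = 624.1461 kPa

624.1461 kPa


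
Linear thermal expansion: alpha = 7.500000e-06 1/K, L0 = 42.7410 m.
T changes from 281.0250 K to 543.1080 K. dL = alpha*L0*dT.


dT = 262.0830 K
dL = 7.500000e-06 * 42.7410 * 262.0830 = 0.084013 m
L_final = 42.825013 m

dL = 0.084013 m


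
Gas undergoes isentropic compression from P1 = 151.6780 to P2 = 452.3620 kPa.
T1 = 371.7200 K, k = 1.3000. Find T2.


(k-1)/k = 0.2308
(P2/P1)^exp = 1.2868
T2 = 371.7200 * 1.2868 = 478.3333 K

478.3333 K


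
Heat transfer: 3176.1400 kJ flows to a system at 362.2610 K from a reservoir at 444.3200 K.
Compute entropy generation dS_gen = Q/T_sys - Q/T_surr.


dS_sys = 3176.1400/362.2610 = 8.7675 kJ/K
dS_surr = -3176.1400/444.3200 = -7.1483 kJ/K
dS_gen = 8.7675 - 7.1483 = 1.6192 kJ/K (irreversible)

dS_gen = 1.6192 kJ/K, irreversible


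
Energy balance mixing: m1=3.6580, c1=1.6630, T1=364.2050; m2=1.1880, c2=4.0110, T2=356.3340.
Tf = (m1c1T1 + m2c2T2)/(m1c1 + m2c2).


num = 3913.5073
den = 10.8483
Tf = 360.7477 K

360.7477 K


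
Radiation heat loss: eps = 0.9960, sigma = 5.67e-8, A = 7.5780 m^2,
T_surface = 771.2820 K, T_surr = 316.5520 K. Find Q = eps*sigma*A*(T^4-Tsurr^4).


T^4 = 3.5388e+11
Tsurr^4 = 1.0041e+10
Q = 0.9960 * 5.67e-8 * 7.5780 * 3.4384e+11 = 147146.0839 W

147146.0839 W


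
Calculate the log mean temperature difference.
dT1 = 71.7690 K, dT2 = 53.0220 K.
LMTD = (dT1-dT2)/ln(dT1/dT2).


dT1/dT2 = 1.3536
ln(dT1/dT2) = 0.3027
LMTD = 18.7470 / 0.3027 = 61.9233 K

61.9233 K


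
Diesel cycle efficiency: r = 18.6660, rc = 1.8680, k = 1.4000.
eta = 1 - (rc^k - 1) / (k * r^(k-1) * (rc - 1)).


r^(k-1) = 3.2242
rc^k = 2.3984
eta = 0.6431 = 64.3078%

64.3078%


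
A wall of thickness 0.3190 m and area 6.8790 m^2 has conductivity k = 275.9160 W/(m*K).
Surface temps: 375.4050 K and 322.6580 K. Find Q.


dT = 52.7470 K
Q = 275.9160 * 6.8790 * 52.7470 / 0.3190 = 313840.7087 W

313840.7087 W


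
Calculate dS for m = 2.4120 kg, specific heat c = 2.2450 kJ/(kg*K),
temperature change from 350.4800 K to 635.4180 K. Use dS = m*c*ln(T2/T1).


T2/T1 = 1.8130
ln(T2/T1) = 0.5950
dS = 2.4120 * 2.2450 * 0.5950 = 3.2218 kJ/K

3.2218 kJ/K


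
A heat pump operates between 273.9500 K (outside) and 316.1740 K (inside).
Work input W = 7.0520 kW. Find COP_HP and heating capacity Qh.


COP = 316.1740 / 42.2240 = 7.4880
Qh = 7.4880 * 7.0520 = 52.8055 kW

COP = 7.4880, Qh = 52.8055 kW


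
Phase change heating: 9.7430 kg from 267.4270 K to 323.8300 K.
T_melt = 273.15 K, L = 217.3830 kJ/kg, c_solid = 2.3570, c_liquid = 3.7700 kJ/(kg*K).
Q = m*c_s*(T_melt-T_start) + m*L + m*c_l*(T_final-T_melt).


Q1 (sensible, solid) = 9.7430 * 2.3570 * 5.7230 = 131.4244 kJ
Q2 (latent) = 9.7430 * 217.3830 = 2117.9626 kJ
Q3 (sensible, liquid) = 9.7430 * 3.7700 * 50.6800 = 1861.5327 kJ
Q_total = 4110.9196 kJ

4110.9196 kJ


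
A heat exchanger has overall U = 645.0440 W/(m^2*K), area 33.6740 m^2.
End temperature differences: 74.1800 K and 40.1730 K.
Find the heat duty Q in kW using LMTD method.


LMTD = 55.4493 K
Q = 645.0440 * 33.6740 * 55.4493 = 1204425.1012 W = 1204.4251 kW

1204.4251 kW


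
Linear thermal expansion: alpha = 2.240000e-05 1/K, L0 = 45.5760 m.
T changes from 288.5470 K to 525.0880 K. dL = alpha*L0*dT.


dT = 236.5410 K
dL = 2.240000e-05 * 45.5760 * 236.5410 = 0.241485 m
L_final = 45.817485 m

dL = 0.241485 m


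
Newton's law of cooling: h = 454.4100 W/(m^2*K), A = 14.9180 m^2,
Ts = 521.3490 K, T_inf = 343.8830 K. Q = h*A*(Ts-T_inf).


dT = 177.4660 K
Q = 454.4100 * 14.9180 * 177.4660 = 1203022.2052 W

1203022.2052 W


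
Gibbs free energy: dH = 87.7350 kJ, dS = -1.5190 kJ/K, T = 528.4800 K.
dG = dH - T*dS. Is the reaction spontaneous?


T*dS = 528.4800 * -1.5190 = -802.7611 kJ
dG = 87.7350 + 802.7611 = 890.4961 kJ (non-spontaneous)

dG = 890.4961 kJ, non-spontaneous


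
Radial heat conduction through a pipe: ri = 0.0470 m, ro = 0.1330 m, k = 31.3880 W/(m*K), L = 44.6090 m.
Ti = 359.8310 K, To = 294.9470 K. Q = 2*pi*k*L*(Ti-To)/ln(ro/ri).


dT = 64.8840 K
ln(ro/ri) = 1.0402
Q = 2*pi*31.3880*44.6090*64.8840 / 1.0402 = 548764.6518 W

548764.6518 W


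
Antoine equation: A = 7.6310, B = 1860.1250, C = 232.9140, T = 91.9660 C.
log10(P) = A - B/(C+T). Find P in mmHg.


C+T = 324.8800
B/(C+T) = 5.7256
log10(P) = 7.6310 - 5.7256 = 1.9054
P = 10^1.9054 = 80.4312 mmHg

80.4312 mmHg


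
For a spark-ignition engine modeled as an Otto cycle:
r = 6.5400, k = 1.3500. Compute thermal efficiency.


r^(k-1) = 1.9295
eta = 1 - 1/1.9295 = 0.4817 = 48.1740%

48.1740%


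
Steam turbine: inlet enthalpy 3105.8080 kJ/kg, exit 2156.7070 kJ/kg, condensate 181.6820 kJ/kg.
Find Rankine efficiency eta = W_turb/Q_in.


W = 949.1010 kJ/kg
Q_in = 2924.1260 kJ/kg
eta = 0.3246 = 32.4576%

eta = 32.4576%


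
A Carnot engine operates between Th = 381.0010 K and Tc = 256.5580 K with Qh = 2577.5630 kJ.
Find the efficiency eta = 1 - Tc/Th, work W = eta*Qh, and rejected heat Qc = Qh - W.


eta = 1 - 256.5580/381.0010 = 0.3266
W = 0.3266 * 2577.5630 = 841.8867 kJ
Qc = 2577.5630 - 841.8867 = 1735.6763 kJ

eta = 32.6621%, W = 841.8867 kJ, Qc = 1735.6763 kJ


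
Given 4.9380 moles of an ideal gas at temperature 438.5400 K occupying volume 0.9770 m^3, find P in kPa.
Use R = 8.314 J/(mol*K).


P = nRT/V = 4.9380 * 8.314 * 438.5400 / 0.9770
= 18004.0545 / 0.9770 = 18427.8961 Pa = 18.4279 kPa

18.4279 kPa


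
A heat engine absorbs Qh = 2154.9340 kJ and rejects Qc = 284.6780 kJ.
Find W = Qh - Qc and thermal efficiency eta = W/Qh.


W = 2154.9340 - 284.6780 = 1870.2560 kJ
eta = 1870.2560 / 2154.9340 = 0.8679 = 86.7895%

W = 1870.2560 kJ, eta = 86.7895%


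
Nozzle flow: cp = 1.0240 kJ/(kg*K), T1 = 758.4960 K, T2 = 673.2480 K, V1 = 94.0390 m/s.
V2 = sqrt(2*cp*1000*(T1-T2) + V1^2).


dT = 85.2480 K
2*cp*1000*dT = 174587.9040
V1^2 = 8843.3335
V2 = sqrt(183431.2375) = 428.2887 m/s

428.2887 m/s


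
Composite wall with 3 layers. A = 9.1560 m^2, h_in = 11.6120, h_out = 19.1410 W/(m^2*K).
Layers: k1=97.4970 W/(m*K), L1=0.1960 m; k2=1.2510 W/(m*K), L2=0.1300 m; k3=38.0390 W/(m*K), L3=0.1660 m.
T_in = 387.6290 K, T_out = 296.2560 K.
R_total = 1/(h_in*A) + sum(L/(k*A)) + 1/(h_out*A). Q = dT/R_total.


R_conv_in = 1/(11.6120*9.1560) = 0.0094
R_1 = 0.1960/(97.4970*9.1560) = 0.0002
R_2 = 0.1300/(1.2510*9.1560) = 0.0113
R_3 = 0.1660/(38.0390*9.1560) = 0.0005
R_conv_out = 1/(19.1410*9.1560) = 0.0057
R_total = 0.0272 K/W
Q = 91.3730 / 0.0272 = 3364.5756 W

R_total = 0.0272 K/W, Q = 3364.5756 W


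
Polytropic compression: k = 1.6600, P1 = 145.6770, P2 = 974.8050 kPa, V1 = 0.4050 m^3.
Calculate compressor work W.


(k-1)/k = 0.3976
(P2/P1)^exp = 2.1292
W = 2.5152 * 145.6770 * 0.4050 * (2.1292 - 1) = 167.5678 kJ

167.5678 kJ


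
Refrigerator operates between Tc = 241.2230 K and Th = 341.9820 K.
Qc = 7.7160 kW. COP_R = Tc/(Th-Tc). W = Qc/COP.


COP = 241.2230 / 100.7590 = 2.3941
W = 7.7160 / 2.3941 = 3.2230 kW

COP = 2.3941, W = 3.2230 kW


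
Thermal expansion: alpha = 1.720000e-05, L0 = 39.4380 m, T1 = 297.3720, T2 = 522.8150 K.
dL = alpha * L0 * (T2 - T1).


dT = 225.4430 K
dL = 1.720000e-05 * 39.4380 * 225.4430 = 0.152926 m
L_final = 39.590926 m

dL = 0.152926 m


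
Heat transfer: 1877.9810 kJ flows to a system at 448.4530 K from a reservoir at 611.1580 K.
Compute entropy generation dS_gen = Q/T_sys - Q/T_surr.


dS_sys = 1877.9810/448.4530 = 4.1877 kJ/K
dS_surr = -1877.9810/611.1580 = -3.0728 kJ/K
dS_gen = 4.1877 - 3.0728 = 1.1149 kJ/K (irreversible)

dS_gen = 1.1149 kJ/K, irreversible


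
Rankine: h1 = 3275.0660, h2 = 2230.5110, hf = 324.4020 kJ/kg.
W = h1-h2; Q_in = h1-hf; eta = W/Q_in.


W = 1044.5550 kJ/kg
Q_in = 2950.6640 kJ/kg
eta = 0.3540 = 35.4007%

eta = 35.4007%


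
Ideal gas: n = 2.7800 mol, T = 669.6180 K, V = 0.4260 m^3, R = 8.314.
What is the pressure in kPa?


P = nRT/V = 2.7800 * 8.314 * 669.6180 / 0.4260
= 15476.8273 / 0.4260 = 36330.5804 Pa = 36.3306 kPa

36.3306 kPa


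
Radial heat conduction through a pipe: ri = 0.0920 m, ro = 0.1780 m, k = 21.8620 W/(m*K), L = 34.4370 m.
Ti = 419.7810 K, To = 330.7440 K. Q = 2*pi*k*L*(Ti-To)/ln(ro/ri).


dT = 89.0370 K
ln(ro/ri) = 0.6600
Q = 2*pi*21.8620*34.4370*89.0370 / 0.6600 = 638153.2122 W

638153.2122 W


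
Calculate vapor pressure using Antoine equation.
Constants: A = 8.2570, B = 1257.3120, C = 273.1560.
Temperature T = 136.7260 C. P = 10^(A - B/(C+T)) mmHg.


C+T = 409.8820
B/(C+T) = 3.0675
log10(P) = 8.2570 - 3.0675 = 5.1895
P = 10^5.1895 = 154704.3499 mmHg

154704.3499 mmHg


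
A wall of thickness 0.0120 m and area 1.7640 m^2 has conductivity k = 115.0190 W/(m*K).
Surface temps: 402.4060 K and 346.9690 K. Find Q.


dT = 55.4370 K
Q = 115.0190 * 1.7640 * 55.4370 / 0.0120 = 937317.3205 W

937317.3205 W


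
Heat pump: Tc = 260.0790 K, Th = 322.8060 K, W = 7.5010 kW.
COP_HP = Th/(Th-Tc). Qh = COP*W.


COP = 322.8060 / 62.7270 = 5.1462
Qh = 5.1462 * 7.5010 = 38.6017 kW

COP = 5.1462, Qh = 38.6017 kW


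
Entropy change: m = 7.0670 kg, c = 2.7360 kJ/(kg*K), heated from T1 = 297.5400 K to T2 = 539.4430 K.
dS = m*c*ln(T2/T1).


T2/T1 = 1.8130
ln(T2/T1) = 0.5950
dS = 7.0670 * 2.7360 * 0.5950 = 11.5043 kJ/K

11.5043 kJ/K


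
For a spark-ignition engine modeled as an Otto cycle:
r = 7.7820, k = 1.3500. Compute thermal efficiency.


r^(k-1) = 2.0506
eta = 1 - 1/2.0506 = 0.5123 = 51.2339%

51.2339%


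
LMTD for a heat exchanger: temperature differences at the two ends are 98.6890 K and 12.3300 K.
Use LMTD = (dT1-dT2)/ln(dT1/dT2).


dT1/dT2 = 8.0040
ln(dT1/dT2) = 2.0799
LMTD = 86.3590 / 2.0799 = 41.5200 K

41.5200 K


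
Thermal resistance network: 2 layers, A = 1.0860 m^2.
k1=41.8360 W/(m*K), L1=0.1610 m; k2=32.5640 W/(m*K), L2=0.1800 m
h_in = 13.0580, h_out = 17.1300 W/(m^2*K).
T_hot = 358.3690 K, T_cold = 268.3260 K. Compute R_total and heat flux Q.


R_conv_in = 1/(13.0580*1.0860) = 0.0705
R_1 = 0.1610/(41.8360*1.0860) = 0.0035
R_2 = 0.1800/(32.5640*1.0860) = 0.0051
R_conv_out = 1/(17.1300*1.0860) = 0.0538
R_total = 0.1329 K/W
Q = 90.0430 / 0.1329 = 677.5007 W

R_total = 0.1329 K/W, Q = 677.5007 W


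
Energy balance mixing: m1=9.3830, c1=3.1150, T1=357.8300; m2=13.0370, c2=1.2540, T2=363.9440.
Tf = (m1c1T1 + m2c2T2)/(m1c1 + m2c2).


num = 16408.5727
den = 45.5764
Tf = 360.0231 K

360.0231 K


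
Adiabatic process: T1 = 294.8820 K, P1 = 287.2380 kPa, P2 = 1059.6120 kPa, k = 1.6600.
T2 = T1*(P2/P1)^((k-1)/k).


(k-1)/k = 0.3976
(P2/P1)^exp = 1.6803
T2 = 294.8820 * 1.6803 = 495.5006 K

495.5006 K


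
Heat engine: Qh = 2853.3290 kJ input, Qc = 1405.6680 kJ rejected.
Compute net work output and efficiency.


W = 2853.3290 - 1405.6680 = 1447.6610 kJ
eta = 1447.6610 / 2853.3290 = 0.5074 = 50.7359%

W = 1447.6610 kJ, eta = 50.7359%


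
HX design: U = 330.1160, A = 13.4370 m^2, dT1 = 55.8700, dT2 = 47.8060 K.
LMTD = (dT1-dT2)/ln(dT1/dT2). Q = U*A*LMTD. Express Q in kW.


LMTD = 51.7333 K
Q = 330.1160 * 13.4370 * 51.7333 = 229476.9234 W = 229.4769 kW

229.4769 kW


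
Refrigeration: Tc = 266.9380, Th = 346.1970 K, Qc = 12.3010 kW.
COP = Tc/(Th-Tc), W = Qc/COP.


COP = 266.9380 / 79.2590 = 3.3679
W = 12.3010 / 3.3679 = 3.6524 kW

COP = 3.3679, W = 3.6524 kW


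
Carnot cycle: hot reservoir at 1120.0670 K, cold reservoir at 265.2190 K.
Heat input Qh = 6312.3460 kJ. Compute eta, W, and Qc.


eta = 1 - 265.2190/1120.0670 = 0.7632
W = 0.7632 * 6312.3460 = 4817.6550 kJ
Qc = 6312.3460 - 4817.6550 = 1494.6910 kJ

eta = 76.3211%, W = 4817.6550 kJ, Qc = 1494.6910 kJ


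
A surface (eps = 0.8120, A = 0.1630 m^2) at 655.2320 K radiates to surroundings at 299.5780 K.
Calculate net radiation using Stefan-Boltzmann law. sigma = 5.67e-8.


T^4 = 1.8432e+11
Tsurr^4 = 8.0545e+09
Q = 0.8120 * 5.67e-8 * 0.1630 * 1.7627e+11 = 1322.8246 W

1322.8246 W


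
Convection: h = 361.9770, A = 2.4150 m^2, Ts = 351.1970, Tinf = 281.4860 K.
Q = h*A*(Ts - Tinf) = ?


dT = 69.7110 K
Q = 361.9770 * 2.4150 * 69.7110 = 60939.5754 W

60939.5754 W


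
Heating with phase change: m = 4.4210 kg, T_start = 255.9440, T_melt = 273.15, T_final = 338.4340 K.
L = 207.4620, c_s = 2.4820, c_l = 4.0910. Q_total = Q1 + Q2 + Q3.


Q1 (sensible, solid) = 4.4210 * 2.4820 * 17.2060 = 188.8001 kJ
Q2 (latent) = 4.4210 * 207.4620 = 917.1895 kJ
Q3 (sensible, liquid) = 4.4210 * 4.0910 * 65.2840 = 1180.7467 kJ
Q_total = 2286.7363 kJ

2286.7363 kJ


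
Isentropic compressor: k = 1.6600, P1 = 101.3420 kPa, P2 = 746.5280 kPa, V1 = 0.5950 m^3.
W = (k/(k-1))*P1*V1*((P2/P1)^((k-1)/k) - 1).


(k-1)/k = 0.3976
(P2/P1)^exp = 2.2121
W = 2.5152 * 101.3420 * 0.5950 * (2.2121 - 1) = 183.8332 kJ

183.8332 kJ


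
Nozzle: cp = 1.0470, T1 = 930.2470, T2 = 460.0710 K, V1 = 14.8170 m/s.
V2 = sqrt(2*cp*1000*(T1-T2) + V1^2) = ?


dT = 470.1760 K
2*cp*1000*dT = 984548.5440
V1^2 = 219.5435
V2 = sqrt(984768.0875) = 992.3548 m/s

992.3548 m/s


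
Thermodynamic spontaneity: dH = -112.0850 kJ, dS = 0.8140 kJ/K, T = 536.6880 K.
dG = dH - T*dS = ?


T*dS = 536.6880 * 0.8140 = 436.8640 kJ
dG = -112.0850 - 436.8640 = -548.9490 kJ (spontaneous)

dG = -548.9490 kJ, spontaneous


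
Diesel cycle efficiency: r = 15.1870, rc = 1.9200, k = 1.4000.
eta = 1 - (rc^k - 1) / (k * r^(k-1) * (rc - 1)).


r^(k-1) = 2.9689
rc^k = 2.4924
eta = 0.6097 = 60.9710%

60.9710%


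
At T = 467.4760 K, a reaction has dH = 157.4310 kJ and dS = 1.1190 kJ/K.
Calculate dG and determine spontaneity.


T*dS = 467.4760 * 1.1190 = 523.1056 kJ
dG = 157.4310 - 523.1056 = -365.6746 kJ (spontaneous)

dG = -365.6746 kJ, spontaneous


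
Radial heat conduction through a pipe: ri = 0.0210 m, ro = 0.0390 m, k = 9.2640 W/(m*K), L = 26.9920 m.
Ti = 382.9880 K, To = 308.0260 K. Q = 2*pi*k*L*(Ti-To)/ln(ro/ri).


dT = 74.9620 K
ln(ro/ri) = 0.6190
Q = 2*pi*9.2640*26.9920*74.9620 / 0.6190 = 190255.1792 W

190255.1792 W


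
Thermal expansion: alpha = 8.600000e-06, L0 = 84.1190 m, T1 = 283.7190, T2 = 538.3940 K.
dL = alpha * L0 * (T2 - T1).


dT = 254.6750 K
dL = 8.600000e-06 * 84.1190 * 254.6750 = 0.184238 m
L_final = 84.303238 m

dL = 0.184238 m


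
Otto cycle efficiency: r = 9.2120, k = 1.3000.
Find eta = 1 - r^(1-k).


r^(k-1) = 1.9467
eta = 1 - 1/1.9467 = 0.4863 = 48.6319%

48.6319%


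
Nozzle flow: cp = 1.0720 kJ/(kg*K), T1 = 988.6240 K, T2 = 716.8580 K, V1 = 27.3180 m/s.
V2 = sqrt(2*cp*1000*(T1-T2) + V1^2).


dT = 271.7660 K
2*cp*1000*dT = 582666.3040
V1^2 = 746.2731
V2 = sqrt(583412.5771) = 763.8145 m/s

763.8145 m/s


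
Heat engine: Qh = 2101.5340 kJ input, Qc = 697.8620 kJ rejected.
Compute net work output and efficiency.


W = 2101.5340 - 697.8620 = 1403.6720 kJ
eta = 1403.6720 / 2101.5340 = 0.6679 = 66.7927%

W = 1403.6720 kJ, eta = 66.7927%


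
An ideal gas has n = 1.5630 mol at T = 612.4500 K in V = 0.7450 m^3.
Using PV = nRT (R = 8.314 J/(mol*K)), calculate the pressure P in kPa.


P = nRT/V = 1.5630 * 8.314 * 612.4500 / 0.7450
= 7958.6542 / 0.7450 = 10682.7574 Pa = 10.6828 kPa

10.6828 kPa


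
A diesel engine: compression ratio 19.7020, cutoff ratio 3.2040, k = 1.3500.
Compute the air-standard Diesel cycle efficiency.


r^(k-1) = 2.8384
rc^k = 4.8160
eta = 0.5482 = 54.8162%

54.8162%


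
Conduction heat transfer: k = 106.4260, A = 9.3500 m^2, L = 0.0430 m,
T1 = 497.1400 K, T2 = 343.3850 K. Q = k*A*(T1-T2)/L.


dT = 153.7550 K
Q = 106.4260 * 9.3500 * 153.7550 / 0.0430 = 3558116.3265 W

3558116.3265 W


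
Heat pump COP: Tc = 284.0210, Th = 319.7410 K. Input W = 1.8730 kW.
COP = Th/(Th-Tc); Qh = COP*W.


COP = 319.7410 / 35.7200 = 8.9513
Qh = 8.9513 * 1.8730 = 16.7658 kW

COP = 8.9513, Qh = 16.7658 kW


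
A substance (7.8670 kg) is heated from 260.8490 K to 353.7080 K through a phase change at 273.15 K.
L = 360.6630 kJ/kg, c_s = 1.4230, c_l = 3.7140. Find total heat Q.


Q1 (sensible, solid) = 7.8670 * 1.4230 * 12.3010 = 137.7065 kJ
Q2 (latent) = 7.8670 * 360.6630 = 2837.3358 kJ
Q3 (sensible, liquid) = 7.8670 * 3.7140 * 80.5580 = 2353.7467 kJ
Q_total = 5328.7890 kJ

5328.7890 kJ


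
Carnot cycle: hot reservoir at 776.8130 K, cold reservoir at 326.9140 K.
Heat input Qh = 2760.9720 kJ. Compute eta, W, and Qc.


eta = 1 - 326.9140/776.8130 = 0.5792
W = 0.5792 * 2760.9720 = 1599.0445 kJ
Qc = 2760.9720 - 1599.0445 = 1161.9275 kJ

eta = 57.9160%, W = 1599.0445 kJ, Qc = 1161.9275 kJ


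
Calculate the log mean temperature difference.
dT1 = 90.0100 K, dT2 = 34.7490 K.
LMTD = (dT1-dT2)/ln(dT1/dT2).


dT1/dT2 = 2.5903
ln(dT1/dT2) = 0.9518
LMTD = 55.2610 / 0.9518 = 58.0613 K

58.0613 K


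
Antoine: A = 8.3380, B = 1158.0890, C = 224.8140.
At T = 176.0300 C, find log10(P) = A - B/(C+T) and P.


C+T = 400.8440
B/(C+T) = 2.8891
log10(P) = 8.3380 - 2.8891 = 5.4489
P = 10^5.4489 = 281108.2275 mmHg

281108.2275 mmHg


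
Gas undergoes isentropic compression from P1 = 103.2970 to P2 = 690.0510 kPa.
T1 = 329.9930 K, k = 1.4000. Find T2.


(k-1)/k = 0.2857
(P2/P1)^exp = 1.7205
T2 = 329.9930 * 1.7205 = 567.7537 K

567.7537 K


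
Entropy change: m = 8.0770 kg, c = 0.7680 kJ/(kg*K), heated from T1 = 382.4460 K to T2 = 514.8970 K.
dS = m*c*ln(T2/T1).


T2/T1 = 1.3463
ln(T2/T1) = 0.2974
dS = 8.0770 * 0.7680 * 0.2974 = 1.8447 kJ/K

1.8447 kJ/K


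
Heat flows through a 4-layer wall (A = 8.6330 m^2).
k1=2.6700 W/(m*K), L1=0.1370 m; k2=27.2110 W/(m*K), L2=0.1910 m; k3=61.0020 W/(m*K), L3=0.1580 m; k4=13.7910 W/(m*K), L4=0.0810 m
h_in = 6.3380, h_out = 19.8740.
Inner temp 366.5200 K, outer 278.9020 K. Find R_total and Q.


R_conv_in = 1/(6.3380*8.6330) = 0.0183
R_1 = 0.1370/(2.6700*8.6330) = 0.0059
R_2 = 0.1910/(27.2110*8.6330) = 0.0008
R_3 = 0.1580/(61.0020*8.6330) = 0.0003
R_4 = 0.0810/(13.7910*8.6330) = 0.0007
R_conv_out = 1/(19.8740*8.6330) = 0.0058
R_total = 0.0318 K/W
Q = 87.6180 / 0.0318 = 2751.6783 W

R_total = 0.0318 K/W, Q = 2751.6783 W


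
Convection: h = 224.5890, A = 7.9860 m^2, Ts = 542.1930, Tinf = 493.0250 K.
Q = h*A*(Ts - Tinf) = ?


dT = 49.1680 K
Q = 224.5890 * 7.9860 * 49.1680 = 88186.1393 W

88186.1393 W


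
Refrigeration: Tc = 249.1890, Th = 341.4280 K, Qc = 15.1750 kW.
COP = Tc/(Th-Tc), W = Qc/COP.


COP = 249.1890 / 92.2390 = 2.7016
W = 15.1750 / 2.7016 = 5.6171 kW

COP = 2.7016, W = 5.6171 kW


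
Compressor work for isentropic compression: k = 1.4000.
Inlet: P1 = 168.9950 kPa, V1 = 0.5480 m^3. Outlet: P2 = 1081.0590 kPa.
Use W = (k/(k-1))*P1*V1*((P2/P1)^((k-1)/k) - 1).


(k-1)/k = 0.2857
(P2/P1)^exp = 1.6993
W = 3.5000 * 168.9950 * 0.5480 * (1.6993 - 1) = 226.6768 kJ

226.6768 kJ


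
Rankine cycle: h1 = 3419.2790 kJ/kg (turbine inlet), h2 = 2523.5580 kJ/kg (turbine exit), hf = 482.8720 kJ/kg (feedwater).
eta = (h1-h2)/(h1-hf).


W = 895.7210 kJ/kg
Q_in = 2936.4070 kJ/kg
eta = 0.3050 = 30.5040%

eta = 30.5040%


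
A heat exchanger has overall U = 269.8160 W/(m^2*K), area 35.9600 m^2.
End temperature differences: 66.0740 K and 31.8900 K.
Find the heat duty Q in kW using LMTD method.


LMTD = 46.9249 K
Q = 269.8160 * 35.9600 * 46.9249 = 455292.9583 W = 455.2930 kW

455.2930 kW


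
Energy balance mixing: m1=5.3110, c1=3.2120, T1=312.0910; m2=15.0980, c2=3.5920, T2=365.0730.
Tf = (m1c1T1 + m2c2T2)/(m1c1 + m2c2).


num = 25122.5839
den = 71.2909
Tf = 352.3951 K

352.3951 K


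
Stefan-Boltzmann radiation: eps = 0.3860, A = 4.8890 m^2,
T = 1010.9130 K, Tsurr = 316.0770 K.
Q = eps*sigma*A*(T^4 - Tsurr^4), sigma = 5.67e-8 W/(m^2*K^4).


T^4 = 1.0444e+12
Tsurr^4 = 9.9809e+09
Q = 0.3860 * 5.67e-8 * 4.8890 * 1.0344e+12 = 110681.5069 W

110681.5069 W


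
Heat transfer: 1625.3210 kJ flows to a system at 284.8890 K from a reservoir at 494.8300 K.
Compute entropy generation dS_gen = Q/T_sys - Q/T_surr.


dS_sys = 1625.3210/284.8890 = 5.7051 kJ/K
dS_surr = -1625.3210/494.8300 = -3.2846 kJ/K
dS_gen = 5.7051 - 3.2846 = 2.4205 kJ/K (irreversible)

dS_gen = 2.4205 kJ/K, irreversible


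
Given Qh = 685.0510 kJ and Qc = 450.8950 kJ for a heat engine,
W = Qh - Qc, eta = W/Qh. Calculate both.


W = 685.0510 - 450.8950 = 234.1560 kJ
eta = 234.1560 / 685.0510 = 0.3418 = 34.1808%

W = 234.1560 kJ, eta = 34.1808%


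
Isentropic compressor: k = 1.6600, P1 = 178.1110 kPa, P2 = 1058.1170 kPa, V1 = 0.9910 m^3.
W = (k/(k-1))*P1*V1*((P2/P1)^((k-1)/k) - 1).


(k-1)/k = 0.3976
(P2/P1)^exp = 2.0308
W = 2.5152 * 178.1110 * 0.9910 * (2.0308 - 1) = 457.6289 kJ

457.6289 kJ


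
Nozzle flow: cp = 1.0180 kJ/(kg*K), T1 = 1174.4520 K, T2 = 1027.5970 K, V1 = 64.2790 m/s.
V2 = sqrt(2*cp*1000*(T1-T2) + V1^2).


dT = 146.8550 K
2*cp*1000*dT = 298996.7800
V1^2 = 4131.7898
V2 = sqrt(303128.5698) = 550.5711 m/s

550.5711 m/s


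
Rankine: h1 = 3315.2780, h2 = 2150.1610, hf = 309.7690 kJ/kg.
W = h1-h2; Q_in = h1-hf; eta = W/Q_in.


W = 1165.1170 kJ/kg
Q_in = 3005.5090 kJ/kg
eta = 0.3877 = 38.7660%

eta = 38.7660%


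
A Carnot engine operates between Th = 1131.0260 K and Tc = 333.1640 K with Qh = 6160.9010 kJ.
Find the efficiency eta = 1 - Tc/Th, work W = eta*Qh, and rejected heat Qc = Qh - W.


eta = 1 - 333.1640/1131.0260 = 0.7054
W = 0.7054 * 6160.9010 = 4346.0971 kJ
Qc = 6160.9010 - 4346.0971 = 1814.8039 kJ

eta = 70.5432%, W = 4346.0971 kJ, Qc = 1814.8039 kJ


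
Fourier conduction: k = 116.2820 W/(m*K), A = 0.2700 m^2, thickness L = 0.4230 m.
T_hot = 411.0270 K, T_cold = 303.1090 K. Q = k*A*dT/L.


dT = 107.9180 K
Q = 116.2820 * 0.2700 * 107.9180 / 0.4230 = 8009.9495 W

8009.9495 W


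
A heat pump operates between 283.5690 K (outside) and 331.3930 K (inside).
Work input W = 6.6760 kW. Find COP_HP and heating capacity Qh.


COP = 331.3930 / 47.8240 = 6.9294
Qh = 6.9294 * 6.6760 = 46.2609 kW

COP = 6.9294, Qh = 46.2609 kW


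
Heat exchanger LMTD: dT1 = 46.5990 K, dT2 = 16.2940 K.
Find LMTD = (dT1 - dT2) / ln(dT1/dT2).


dT1/dT2 = 2.8599
ln(dT1/dT2) = 1.0508
LMTD = 30.3050 / 1.0508 = 28.8404 K

28.8404 K


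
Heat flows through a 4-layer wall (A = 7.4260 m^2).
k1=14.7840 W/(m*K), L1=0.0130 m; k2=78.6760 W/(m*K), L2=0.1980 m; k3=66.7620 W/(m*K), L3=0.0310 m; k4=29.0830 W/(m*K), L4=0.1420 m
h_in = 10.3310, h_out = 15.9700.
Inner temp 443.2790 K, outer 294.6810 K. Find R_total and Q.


R_conv_in = 1/(10.3310*7.4260) = 0.0130
R_1 = 0.0130/(14.7840*7.4260) = 0.0001
R_2 = 0.1980/(78.6760*7.4260) = 0.0003
R_3 = 0.0310/(66.7620*7.4260) = 6.2528e-05
R_4 = 0.1420/(29.0830*7.4260) = 0.0007
R_conv_out = 1/(15.9700*7.4260) = 0.0084
R_total = 0.0226 K/W
Q = 148.5980 / 0.0226 = 6562.2781 W

R_total = 0.0226 K/W, Q = 6562.2781 W


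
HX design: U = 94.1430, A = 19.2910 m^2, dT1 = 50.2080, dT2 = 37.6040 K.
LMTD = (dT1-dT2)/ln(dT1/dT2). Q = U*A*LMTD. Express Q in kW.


LMTD = 43.6028 K
Q = 94.1430 * 19.2910 * 43.6028 = 79187.6104 W = 79.1876 kW

79.1876 kW


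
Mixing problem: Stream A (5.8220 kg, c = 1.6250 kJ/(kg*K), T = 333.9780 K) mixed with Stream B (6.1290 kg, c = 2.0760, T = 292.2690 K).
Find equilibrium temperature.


num = 6878.4558
den = 22.1846
Tf = 310.0561 K

310.0561 K


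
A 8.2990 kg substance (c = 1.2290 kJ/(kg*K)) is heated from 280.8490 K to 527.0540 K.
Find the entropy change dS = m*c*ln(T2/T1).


T2/T1 = 1.8766
ln(T2/T1) = 0.6295
dS = 8.2990 * 1.2290 * 0.6295 = 6.4204 kJ/K

6.4204 kJ/K


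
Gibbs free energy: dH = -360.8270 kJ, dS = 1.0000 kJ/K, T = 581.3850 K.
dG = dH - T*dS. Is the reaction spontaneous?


T*dS = 581.3850 * 1.0000 = 581.3850 kJ
dG = -360.8270 - 581.3850 = -942.2120 kJ (spontaneous)

dG = -942.2120 kJ, spontaneous


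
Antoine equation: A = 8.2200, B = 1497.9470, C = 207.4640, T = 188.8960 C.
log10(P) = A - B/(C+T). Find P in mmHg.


C+T = 396.3600
B/(C+T) = 3.7793
log10(P) = 8.2200 - 3.7793 = 4.4407
P = 10^4.4407 = 27589.3358 mmHg

27589.3358 mmHg


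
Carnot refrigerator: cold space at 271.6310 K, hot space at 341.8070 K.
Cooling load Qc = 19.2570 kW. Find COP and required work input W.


COP = 271.6310 / 70.1760 = 3.8707
W = 19.2570 / 3.8707 = 4.9751 kW

COP = 3.8707, W = 4.9751 kW


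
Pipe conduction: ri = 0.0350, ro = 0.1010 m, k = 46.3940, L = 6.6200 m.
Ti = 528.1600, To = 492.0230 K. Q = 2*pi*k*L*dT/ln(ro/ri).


dT = 36.1370 K
ln(ro/ri) = 1.0598
Q = 2*pi*46.3940*6.6200*36.1370 / 1.0598 = 65802.0076 W

65802.0076 W


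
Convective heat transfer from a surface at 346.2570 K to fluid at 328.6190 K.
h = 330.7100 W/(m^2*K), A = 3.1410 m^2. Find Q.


dT = 17.6380 K
Q = 330.7100 * 3.1410 * 17.6380 = 18321.6508 W

18321.6508 W


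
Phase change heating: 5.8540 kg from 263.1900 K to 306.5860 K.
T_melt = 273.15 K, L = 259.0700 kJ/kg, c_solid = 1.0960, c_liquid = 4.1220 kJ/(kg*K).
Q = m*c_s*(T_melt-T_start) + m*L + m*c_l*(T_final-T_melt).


Q1 (sensible, solid) = 5.8540 * 1.0960 * 9.9600 = 63.9032 kJ
Q2 (latent) = 5.8540 * 259.0700 = 1516.5958 kJ
Q3 (sensible, liquid) = 5.8540 * 4.1220 * 33.4360 = 806.8170 kJ
Q_total = 2387.3159 kJ

2387.3159 kJ


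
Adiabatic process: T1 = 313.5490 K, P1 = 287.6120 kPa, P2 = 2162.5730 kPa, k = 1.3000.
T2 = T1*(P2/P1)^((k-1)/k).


(k-1)/k = 0.2308
(P2/P1)^exp = 1.5929
T2 = 313.5490 * 1.5929 = 499.4558 K

499.4558 K


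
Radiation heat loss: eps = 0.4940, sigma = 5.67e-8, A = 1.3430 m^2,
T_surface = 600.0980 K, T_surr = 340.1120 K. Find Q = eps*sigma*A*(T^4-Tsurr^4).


T^4 = 1.2968e+11
Tsurr^4 = 1.3381e+10
Q = 0.4940 * 5.67e-8 * 1.3430 * 1.1630e+11 = 4375.0157 W

4375.0157 W


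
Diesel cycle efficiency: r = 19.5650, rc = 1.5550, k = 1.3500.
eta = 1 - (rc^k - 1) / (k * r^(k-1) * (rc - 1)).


r^(k-1) = 2.8315
rc^k = 1.8148
eta = 0.6159 = 61.5919%

61.5919%


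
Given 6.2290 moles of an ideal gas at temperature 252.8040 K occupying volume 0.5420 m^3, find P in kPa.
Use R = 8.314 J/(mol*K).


P = nRT/V = 6.2290 * 8.314 * 252.8040 / 0.5420
= 13092.1898 / 0.5420 = 24155.3317 Pa = 24.1553 kPa

24.1553 kPa


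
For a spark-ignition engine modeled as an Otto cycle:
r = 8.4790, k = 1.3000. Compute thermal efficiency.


r^(k-1) = 1.8989
eta = 1 - 1/1.8989 = 0.4734 = 47.3381%

47.3381%


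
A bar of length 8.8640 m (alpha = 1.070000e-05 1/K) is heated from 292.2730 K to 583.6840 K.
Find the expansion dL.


dT = 291.4110 K
dL = 1.070000e-05 * 8.8640 * 291.4110 = 0.027639 m
L_final = 8.891639 m

dL = 0.027639 m


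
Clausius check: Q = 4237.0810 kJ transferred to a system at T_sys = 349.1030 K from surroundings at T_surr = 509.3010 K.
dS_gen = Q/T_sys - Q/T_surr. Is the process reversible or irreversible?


dS_sys = 4237.0810/349.1030 = 12.1371 kJ/K
dS_surr = -4237.0810/509.3010 = -8.3194 kJ/K
dS_gen = 12.1371 - 8.3194 = 3.8176 kJ/K (irreversible)

dS_gen = 3.8176 kJ/K, irreversible


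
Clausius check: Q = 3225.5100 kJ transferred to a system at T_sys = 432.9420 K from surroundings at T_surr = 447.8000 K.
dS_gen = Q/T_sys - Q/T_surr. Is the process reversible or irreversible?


dS_sys = 3225.5100/432.9420 = 7.4502 kJ/K
dS_surr = -3225.5100/447.8000 = -7.2030 kJ/K
dS_gen = 7.4502 - 7.2030 = 0.2472 kJ/K (irreversible)

dS_gen = 0.2472 kJ/K, irreversible


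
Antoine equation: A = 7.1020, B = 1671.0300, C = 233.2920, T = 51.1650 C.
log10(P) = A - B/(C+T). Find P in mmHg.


C+T = 284.4570
B/(C+T) = 5.8745
log10(P) = 7.1020 - 5.8745 = 1.2275
P = 10^1.2275 = 16.8867 mmHg

16.8867 mmHg


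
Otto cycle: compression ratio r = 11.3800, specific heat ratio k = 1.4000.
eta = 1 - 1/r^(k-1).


r^(k-1) = 2.6452
eta = 1 - 1/2.6452 = 0.6220 = 62.1955%

62.1955%


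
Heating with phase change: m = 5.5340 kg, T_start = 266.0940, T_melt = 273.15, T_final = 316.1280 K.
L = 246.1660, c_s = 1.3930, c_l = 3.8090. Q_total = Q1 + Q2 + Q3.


Q1 (sensible, solid) = 5.5340 * 1.3930 * 7.0560 = 54.3937 kJ
Q2 (latent) = 5.5340 * 246.1660 = 1362.2826 kJ
Q3 (sensible, liquid) = 5.5340 * 3.8090 * 42.9780 = 905.9335 kJ
Q_total = 2322.6099 kJ

2322.6099 kJ


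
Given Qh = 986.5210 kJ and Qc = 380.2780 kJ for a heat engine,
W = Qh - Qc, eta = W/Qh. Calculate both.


W = 986.5210 - 380.2780 = 606.2430 kJ
eta = 606.2430 / 986.5210 = 0.6145 = 61.4526%

W = 606.2430 kJ, eta = 61.4526%


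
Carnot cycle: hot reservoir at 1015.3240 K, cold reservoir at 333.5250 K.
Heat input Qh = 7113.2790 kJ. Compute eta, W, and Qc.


eta = 1 - 333.5250/1015.3240 = 0.6715
W = 0.6715 * 7113.2790 = 4776.6294 kJ
Qc = 7113.2790 - 4776.6294 = 2336.6496 kJ

eta = 67.1509%, W = 4776.6294 kJ, Qc = 2336.6496 kJ


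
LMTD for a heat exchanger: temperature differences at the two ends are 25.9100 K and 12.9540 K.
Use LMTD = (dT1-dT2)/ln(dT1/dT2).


dT1/dT2 = 2.0002
ln(dT1/dT2) = 0.6932
LMTD = 12.9560 / 0.6932 = 18.6895 K

18.6895 K


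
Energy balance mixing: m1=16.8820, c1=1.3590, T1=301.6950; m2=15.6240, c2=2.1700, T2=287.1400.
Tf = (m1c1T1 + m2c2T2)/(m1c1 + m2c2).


num = 16656.8967
den = 56.8467
Tf = 293.0142 K

293.0142 K


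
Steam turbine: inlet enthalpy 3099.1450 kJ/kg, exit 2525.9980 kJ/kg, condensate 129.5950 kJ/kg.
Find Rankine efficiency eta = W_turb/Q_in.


W = 573.1470 kJ/kg
Q_in = 2969.5500 kJ/kg
eta = 0.1930 = 19.3008%

eta = 19.3008%


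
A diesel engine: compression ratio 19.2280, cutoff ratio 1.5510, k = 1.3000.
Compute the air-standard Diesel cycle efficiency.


r^(k-1) = 2.4276
rc^k = 1.7693
eta = 0.5576 = 55.7609%

55.7609%


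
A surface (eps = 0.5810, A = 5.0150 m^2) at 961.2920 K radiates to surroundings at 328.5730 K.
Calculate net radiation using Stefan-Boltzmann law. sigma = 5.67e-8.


T^4 = 8.5393e+11
Tsurr^4 = 1.1655e+10
Q = 0.5810 * 5.67e-8 * 5.0150 * 8.4227e+11 = 139149.8864 W

139149.8864 W


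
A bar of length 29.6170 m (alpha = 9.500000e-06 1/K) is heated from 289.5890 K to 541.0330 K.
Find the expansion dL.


dT = 251.4440 K
dL = 9.500000e-06 * 29.6170 * 251.4440 = 0.070747 m
L_final = 29.687747 m

dL = 0.070747 m


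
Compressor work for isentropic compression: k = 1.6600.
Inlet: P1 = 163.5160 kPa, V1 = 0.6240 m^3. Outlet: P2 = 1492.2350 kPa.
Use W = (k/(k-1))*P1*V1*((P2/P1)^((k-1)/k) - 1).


(k-1)/k = 0.3976
(P2/P1)^exp = 2.4088
W = 2.5152 * 163.5160 * 0.6240 * (2.4088 - 1) = 361.5361 kJ

361.5361 kJ


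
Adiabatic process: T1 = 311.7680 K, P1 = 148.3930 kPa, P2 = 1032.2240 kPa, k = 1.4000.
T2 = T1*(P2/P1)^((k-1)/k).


(k-1)/k = 0.2857
(P2/P1)^exp = 1.7405
T2 = 311.7680 * 1.7405 = 542.6327 K

542.6327 K


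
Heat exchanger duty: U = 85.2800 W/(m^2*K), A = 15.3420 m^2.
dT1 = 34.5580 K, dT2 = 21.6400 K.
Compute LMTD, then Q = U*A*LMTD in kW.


LMTD = 27.5969 K
Q = 85.2800 * 15.3420 * 27.5969 = 36106.8727 W = 36.1069 kW

36.1069 kW


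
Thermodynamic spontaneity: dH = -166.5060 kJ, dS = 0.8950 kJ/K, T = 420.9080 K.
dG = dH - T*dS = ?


T*dS = 420.9080 * 0.8950 = 376.7127 kJ
dG = -166.5060 - 376.7127 = -543.2187 kJ (spontaneous)

dG = -543.2187 kJ, spontaneous


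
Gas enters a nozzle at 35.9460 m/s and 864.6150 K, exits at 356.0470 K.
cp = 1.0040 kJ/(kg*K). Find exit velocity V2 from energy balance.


dT = 508.5680 K
2*cp*1000*dT = 1021204.5440
V1^2 = 1292.1149
V2 = sqrt(1022496.6589) = 1011.1858 m/s

1011.1858 m/s


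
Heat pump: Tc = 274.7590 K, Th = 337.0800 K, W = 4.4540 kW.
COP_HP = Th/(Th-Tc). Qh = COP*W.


COP = 337.0800 / 62.3210 = 5.4088
Qh = 5.4088 * 4.4540 = 24.0907 kW

COP = 5.4088, Qh = 24.0907 kW


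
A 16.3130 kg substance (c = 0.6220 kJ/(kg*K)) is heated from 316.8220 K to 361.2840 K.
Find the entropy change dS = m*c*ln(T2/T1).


T2/T1 = 1.1403
ln(T2/T1) = 0.1313
dS = 16.3130 * 0.6220 * 0.1313 = 1.3325 kJ/K

1.3325 kJ/K


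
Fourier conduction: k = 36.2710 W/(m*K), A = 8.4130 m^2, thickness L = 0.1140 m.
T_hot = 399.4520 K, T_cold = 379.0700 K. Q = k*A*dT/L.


dT = 20.3820 K
Q = 36.2710 * 8.4130 * 20.3820 / 0.1140 = 54557.2365 W

54557.2365 W


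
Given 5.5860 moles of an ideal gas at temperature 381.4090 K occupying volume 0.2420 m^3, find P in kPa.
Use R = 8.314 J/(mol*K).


P = nRT/V = 5.5860 * 8.314 * 381.4090 / 0.2420
= 17713.3983 / 0.2420 = 73195.8608 Pa = 73.1959 kPa

73.1959 kPa


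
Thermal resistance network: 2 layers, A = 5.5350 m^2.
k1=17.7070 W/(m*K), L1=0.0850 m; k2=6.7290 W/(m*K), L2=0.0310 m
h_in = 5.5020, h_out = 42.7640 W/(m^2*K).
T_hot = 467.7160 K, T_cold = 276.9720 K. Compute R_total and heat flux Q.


R_conv_in = 1/(5.5020*5.5350) = 0.0328
R_1 = 0.0850/(17.7070*5.5350) = 0.0009
R_2 = 0.0310/(6.7290*5.5350) = 0.0008
R_conv_out = 1/(42.7640*5.5350) = 0.0042
R_total = 0.0388 K/W
Q = 190.7440 / 0.0388 = 4920.9968 W

R_total = 0.0388 K/W, Q = 4920.9968 W


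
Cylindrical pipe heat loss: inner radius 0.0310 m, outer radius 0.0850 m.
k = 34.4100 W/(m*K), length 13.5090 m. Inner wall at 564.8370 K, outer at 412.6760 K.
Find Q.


dT = 152.1610 K
ln(ro/ri) = 1.0087
Q = 2*pi*34.4100*13.5090*152.1610 / 1.0087 = 440600.0613 W

440600.0613 W


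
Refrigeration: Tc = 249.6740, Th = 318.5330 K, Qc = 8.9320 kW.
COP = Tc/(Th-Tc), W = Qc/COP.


COP = 249.6740 / 68.8590 = 3.6259
W = 8.9320 / 3.6259 = 2.4634 kW

COP = 3.6259, W = 2.4634 kW


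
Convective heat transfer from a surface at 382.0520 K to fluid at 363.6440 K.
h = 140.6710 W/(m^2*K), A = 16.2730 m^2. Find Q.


dT = 18.4080 K
Q = 140.6710 * 16.2730 * 18.4080 = 42138.4741 W

42138.4741 W


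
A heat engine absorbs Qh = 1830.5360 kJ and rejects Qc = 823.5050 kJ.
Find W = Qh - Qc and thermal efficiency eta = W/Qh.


W = 1830.5360 - 823.5050 = 1007.0310 kJ
eta = 1007.0310 / 1830.5360 = 0.5501 = 55.0129%

W = 1007.0310 kJ, eta = 55.0129%


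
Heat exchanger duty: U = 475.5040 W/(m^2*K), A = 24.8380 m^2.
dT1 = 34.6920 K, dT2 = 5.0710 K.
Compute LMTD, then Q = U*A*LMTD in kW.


LMTD = 15.4038 K
Q = 475.5040 * 24.8380 * 15.4038 = 181927.2528 W = 181.9273 kW

181.9273 kW


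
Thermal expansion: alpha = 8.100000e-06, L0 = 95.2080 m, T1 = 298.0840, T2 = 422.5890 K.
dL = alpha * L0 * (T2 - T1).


dT = 124.5050 K
dL = 8.100000e-06 * 95.2080 * 124.5050 = 0.096016 m
L_final = 95.304016 m

dL = 0.096016 m


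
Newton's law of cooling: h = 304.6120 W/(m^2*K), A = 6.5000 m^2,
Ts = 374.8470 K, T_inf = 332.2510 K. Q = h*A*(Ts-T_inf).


dT = 42.5960 K
Q = 304.6120 * 6.5000 * 42.5960 = 84339.1429 W

84339.1429 W


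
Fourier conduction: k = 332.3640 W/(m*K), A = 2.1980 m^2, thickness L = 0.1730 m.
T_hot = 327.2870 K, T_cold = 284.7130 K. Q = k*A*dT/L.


dT = 42.5740 K
Q = 332.3640 * 2.1980 * 42.5740 / 0.1730 = 179779.4377 W

179779.4377 W


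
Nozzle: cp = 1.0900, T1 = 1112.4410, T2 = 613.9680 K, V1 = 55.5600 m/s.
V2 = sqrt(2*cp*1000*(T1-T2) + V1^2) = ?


dT = 498.4730 K
2*cp*1000*dT = 1086671.1400
V1^2 = 3086.9136
V2 = sqrt(1089758.0536) = 1043.9148 m/s

1043.9148 m/s


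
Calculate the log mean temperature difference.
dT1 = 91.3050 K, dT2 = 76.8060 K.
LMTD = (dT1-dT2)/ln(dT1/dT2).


dT1/dT2 = 1.1888
ln(dT1/dT2) = 0.1729
LMTD = 14.4990 / 0.1729 = 83.8467 K

83.8467 K


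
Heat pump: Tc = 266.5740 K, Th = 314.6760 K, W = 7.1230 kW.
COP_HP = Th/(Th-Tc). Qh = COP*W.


COP = 314.6760 / 48.1020 = 6.5418
Qh = 6.5418 * 7.1230 = 46.5976 kW

COP = 6.5418, Qh = 46.5976 kW


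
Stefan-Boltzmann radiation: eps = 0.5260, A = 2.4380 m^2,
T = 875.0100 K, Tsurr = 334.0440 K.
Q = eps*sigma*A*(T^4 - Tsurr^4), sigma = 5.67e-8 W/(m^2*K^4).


T^4 = 5.8621e+11
Tsurr^4 = 1.2451e+10
Q = 0.5260 * 5.67e-8 * 2.4380 * 5.7376e+11 = 41718.6845 W

41718.6845 W


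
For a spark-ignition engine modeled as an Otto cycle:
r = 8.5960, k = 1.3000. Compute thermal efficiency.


r^(k-1) = 1.9067
eta = 1 - 1/1.9067 = 0.4755 = 47.5542%

47.5542%


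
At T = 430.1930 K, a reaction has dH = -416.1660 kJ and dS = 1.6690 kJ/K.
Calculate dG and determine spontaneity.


T*dS = 430.1930 * 1.6690 = 717.9921 kJ
dG = -416.1660 - 717.9921 = -1134.1581 kJ (spontaneous)

dG = -1134.1581 kJ, spontaneous


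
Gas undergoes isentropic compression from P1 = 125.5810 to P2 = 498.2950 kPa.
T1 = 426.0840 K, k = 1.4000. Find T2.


(k-1)/k = 0.2857
(P2/P1)^exp = 1.4826
T2 = 426.0840 * 1.4826 = 631.7032 K

631.7032 K


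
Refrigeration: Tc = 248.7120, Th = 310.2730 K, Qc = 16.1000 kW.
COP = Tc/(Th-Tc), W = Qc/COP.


COP = 248.7120 / 61.5610 = 4.0401
W = 16.1000 / 4.0401 = 3.9851 kW

COP = 4.0401, W = 3.9851 kW


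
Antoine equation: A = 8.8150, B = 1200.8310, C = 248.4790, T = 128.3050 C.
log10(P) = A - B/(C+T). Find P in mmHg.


C+T = 376.7840
B/(C+T) = 3.1871
log10(P) = 8.8150 - 3.1871 = 5.6279
P = 10^5.6279 = 424566.6517 mmHg

424566.6517 mmHg


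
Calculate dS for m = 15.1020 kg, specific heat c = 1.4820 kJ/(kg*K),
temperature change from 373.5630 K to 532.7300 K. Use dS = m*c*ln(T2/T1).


T2/T1 = 1.4261
ln(T2/T1) = 0.3549
dS = 15.1020 * 1.4820 * 0.3549 = 7.9437 kJ/K

7.9437 kJ/K


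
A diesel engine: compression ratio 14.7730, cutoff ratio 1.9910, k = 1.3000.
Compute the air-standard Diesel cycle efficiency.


r^(k-1) = 2.2431
rc^k = 2.4479
eta = 0.4990 = 49.8952%

49.8952%


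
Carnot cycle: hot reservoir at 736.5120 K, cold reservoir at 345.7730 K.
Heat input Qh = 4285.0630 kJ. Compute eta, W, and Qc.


eta = 1 - 345.7730/736.5120 = 0.5305
W = 0.5305 * 4285.0630 = 2273.3387 kJ
Qc = 4285.0630 - 2273.3387 = 2011.7243 kJ

eta = 53.0526%, W = 2273.3387 kJ, Qc = 2011.7243 kJ


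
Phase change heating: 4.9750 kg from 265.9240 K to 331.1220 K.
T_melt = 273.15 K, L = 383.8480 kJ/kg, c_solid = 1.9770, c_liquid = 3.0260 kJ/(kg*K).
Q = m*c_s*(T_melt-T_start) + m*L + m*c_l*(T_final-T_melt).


Q1 (sensible, solid) = 4.9750 * 1.9770 * 7.2260 = 71.0719 kJ
Q2 (latent) = 4.9750 * 383.8480 = 1909.6438 kJ
Q3 (sensible, liquid) = 4.9750 * 3.0260 * 57.9720 = 872.7308 kJ
Q_total = 2853.4464 kJ

2853.4464 kJ


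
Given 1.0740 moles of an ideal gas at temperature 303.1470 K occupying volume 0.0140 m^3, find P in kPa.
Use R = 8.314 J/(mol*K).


P = nRT/V = 1.0740 * 8.314 * 303.1470 / 0.0140
= 2706.8711 / 0.0140 = 193347.9361 Pa = 193.3479 kPa

193.3479 kPa


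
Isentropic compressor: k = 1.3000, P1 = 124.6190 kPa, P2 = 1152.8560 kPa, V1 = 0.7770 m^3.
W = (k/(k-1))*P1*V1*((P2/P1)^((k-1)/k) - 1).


(k-1)/k = 0.2308
(P2/P1)^exp = 1.6710
W = 4.3333 * 124.6190 * 0.7770 * (1.6710 - 1) = 281.5313 kJ

281.5313 kJ


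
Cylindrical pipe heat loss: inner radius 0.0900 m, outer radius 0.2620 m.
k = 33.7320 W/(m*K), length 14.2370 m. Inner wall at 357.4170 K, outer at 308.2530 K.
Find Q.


dT = 49.1640 K
ln(ro/ri) = 1.0685
Q = 2*pi*33.7320*14.2370*49.1640 / 1.0685 = 138835.0019 W

138835.0019 W


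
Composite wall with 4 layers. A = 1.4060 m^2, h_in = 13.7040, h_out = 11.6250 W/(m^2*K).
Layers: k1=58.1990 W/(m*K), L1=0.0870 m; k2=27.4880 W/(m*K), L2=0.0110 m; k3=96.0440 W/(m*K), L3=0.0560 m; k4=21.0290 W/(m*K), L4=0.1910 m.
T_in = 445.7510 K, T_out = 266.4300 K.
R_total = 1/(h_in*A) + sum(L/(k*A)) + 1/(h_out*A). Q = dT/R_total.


R_conv_in = 1/(13.7040*1.4060) = 0.0519
R_1 = 0.0870/(58.1990*1.4060) = 0.0011
R_2 = 0.0110/(27.4880*1.4060) = 0.0003
R_3 = 0.0560/(96.0440*1.4060) = 0.0004
R_4 = 0.1910/(21.0290*1.4060) = 0.0065
R_conv_out = 1/(11.6250*1.4060) = 0.0612
R_total = 0.1213 K/W
Q = 179.3210 / 0.1213 = 1478.2753 W

R_total = 0.1213 K/W, Q = 1478.2753 W


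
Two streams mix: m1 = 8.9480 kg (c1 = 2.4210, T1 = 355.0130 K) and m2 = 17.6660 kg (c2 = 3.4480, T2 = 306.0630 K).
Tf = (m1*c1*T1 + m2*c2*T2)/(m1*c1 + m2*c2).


num = 26333.7070
den = 82.5755
Tf = 318.9047 K

318.9047 K
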